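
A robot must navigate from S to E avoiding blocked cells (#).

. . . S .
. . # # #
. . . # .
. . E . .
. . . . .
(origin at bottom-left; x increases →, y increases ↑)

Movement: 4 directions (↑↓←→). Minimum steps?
6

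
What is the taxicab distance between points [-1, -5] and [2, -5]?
3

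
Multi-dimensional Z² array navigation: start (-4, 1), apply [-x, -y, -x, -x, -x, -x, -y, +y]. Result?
(-9, 0)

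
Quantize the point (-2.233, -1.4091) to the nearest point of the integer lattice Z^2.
(-2, -1)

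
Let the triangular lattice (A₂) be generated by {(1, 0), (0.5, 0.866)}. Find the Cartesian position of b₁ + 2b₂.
(2, 1.732)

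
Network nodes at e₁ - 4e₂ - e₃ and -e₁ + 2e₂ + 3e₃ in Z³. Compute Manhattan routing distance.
12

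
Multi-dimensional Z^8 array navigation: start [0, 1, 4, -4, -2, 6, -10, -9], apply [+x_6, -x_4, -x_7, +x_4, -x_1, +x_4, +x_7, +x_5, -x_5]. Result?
(-1, 1, 4, -3, -2, 7, -10, -9)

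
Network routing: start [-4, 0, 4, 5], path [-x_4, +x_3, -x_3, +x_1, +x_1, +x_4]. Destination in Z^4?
(-2, 0, 4, 5)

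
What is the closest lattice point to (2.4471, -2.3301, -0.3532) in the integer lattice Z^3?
(2, -2, 0)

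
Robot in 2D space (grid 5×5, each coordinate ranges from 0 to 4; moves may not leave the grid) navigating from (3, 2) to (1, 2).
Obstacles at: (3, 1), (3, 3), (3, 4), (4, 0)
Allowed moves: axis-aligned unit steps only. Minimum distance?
2
(one shortest path: (3, 2) → (2, 2) → (1, 2))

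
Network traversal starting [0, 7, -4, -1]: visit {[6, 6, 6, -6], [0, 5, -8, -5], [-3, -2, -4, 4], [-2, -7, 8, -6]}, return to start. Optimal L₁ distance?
100
(one optimal route: (0, 7, -4, -1) → (0, 5, -8, -5) → (6, 6, 6, -6) → (-2, -7, 8, -6) → (-3, -2, -4, 4) → (0, 7, -4, -1))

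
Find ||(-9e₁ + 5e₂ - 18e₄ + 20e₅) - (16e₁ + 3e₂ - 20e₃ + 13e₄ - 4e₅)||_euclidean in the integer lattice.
50.6557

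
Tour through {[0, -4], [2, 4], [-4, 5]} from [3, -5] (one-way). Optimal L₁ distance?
21
(one optimal route: (3, -5) → (0, -4) → (2, 4) → (-4, 5))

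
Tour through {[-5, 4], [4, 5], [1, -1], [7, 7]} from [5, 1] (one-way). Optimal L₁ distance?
32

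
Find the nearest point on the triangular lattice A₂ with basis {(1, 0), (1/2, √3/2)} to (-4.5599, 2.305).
(-4.5, 2.598)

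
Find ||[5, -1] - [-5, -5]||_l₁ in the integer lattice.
14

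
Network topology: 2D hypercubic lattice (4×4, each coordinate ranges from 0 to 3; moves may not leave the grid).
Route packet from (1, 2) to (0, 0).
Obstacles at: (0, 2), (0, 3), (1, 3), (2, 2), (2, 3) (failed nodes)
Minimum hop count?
3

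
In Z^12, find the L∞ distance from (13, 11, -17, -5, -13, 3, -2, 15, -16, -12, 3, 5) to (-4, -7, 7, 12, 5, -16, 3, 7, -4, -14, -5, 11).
24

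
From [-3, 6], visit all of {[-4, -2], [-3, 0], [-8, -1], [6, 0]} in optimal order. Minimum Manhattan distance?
29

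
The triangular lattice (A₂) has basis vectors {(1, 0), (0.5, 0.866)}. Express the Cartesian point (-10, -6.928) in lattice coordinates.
-6b₁ - 8b₂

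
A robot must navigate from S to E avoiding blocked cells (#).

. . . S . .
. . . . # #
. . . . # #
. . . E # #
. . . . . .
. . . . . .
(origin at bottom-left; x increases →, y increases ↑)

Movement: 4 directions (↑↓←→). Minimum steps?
3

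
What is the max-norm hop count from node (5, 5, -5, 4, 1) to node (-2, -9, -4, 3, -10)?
14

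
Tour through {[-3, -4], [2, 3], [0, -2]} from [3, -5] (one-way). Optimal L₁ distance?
19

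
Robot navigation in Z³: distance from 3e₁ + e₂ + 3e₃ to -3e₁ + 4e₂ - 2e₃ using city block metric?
14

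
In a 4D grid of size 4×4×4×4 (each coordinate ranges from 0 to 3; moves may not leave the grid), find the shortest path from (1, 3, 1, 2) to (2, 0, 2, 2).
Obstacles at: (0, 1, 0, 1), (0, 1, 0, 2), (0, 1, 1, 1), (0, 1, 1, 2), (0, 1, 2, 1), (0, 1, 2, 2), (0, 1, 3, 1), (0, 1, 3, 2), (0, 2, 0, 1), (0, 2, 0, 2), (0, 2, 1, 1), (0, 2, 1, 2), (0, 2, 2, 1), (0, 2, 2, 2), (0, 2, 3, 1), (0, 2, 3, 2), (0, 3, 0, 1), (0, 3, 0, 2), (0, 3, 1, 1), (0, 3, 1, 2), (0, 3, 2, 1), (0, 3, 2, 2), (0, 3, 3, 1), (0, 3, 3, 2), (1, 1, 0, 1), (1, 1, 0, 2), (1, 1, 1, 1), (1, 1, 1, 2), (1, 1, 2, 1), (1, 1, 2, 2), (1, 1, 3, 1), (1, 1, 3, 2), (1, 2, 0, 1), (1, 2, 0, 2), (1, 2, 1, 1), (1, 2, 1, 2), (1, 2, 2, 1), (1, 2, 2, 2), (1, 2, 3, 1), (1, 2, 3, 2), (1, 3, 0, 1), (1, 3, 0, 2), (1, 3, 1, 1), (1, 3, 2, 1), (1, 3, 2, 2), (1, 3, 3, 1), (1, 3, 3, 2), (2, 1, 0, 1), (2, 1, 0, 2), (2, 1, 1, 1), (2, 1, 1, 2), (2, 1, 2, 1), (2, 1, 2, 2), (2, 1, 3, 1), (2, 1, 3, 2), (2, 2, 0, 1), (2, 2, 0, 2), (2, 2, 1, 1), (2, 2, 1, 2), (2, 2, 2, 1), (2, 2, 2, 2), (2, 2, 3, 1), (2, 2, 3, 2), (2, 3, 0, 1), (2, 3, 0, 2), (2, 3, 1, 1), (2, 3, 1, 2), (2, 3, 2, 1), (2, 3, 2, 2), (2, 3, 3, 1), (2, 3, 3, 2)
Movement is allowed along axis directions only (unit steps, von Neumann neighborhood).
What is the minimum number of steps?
7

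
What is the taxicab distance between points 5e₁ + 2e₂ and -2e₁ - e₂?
10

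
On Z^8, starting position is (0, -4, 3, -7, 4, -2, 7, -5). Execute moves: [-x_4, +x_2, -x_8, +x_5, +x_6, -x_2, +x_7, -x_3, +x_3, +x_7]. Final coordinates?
(0, -4, 3, -8, 5, -1, 9, -6)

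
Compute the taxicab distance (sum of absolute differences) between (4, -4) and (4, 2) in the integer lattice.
6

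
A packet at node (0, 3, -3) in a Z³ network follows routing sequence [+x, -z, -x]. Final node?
(0, 3, -4)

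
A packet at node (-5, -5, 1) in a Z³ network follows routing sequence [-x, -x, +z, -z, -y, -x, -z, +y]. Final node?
(-8, -5, 0)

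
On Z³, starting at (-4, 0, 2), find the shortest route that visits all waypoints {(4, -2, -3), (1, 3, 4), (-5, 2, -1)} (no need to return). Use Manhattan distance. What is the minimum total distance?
33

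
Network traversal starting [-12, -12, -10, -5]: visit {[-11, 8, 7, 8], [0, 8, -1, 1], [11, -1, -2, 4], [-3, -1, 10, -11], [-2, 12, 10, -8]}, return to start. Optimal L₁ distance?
196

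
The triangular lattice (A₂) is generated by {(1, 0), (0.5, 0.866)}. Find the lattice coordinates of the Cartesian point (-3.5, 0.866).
-4b₁ + b₂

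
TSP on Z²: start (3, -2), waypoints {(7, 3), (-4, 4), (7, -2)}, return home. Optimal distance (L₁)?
34
(one optimal route: (3, -2) → (-4, 4) → (7, 3) → (7, -2) → (3, -2))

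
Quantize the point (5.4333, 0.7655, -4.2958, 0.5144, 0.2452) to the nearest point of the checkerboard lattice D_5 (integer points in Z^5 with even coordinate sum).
(5, 1, -4, 0, 0)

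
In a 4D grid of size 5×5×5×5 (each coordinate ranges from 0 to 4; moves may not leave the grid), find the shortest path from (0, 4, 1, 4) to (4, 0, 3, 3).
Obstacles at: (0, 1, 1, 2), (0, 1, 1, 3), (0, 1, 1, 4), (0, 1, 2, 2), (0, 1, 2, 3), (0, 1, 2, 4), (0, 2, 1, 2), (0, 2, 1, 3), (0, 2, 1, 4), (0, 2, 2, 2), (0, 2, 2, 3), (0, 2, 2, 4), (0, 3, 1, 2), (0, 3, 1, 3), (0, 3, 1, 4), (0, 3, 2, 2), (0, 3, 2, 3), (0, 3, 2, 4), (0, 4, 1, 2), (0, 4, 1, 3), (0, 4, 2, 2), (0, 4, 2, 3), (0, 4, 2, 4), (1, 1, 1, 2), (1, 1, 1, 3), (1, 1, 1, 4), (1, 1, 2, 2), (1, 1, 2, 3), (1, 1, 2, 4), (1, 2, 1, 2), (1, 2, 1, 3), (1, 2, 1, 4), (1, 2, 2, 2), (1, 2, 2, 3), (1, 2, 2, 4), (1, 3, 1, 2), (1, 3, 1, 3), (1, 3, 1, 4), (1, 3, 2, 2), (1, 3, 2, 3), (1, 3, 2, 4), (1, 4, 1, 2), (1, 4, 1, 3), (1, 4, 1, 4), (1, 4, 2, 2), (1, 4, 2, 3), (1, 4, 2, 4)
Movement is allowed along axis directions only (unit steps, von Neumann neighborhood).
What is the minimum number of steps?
13
(one shortest path: (0, 4, 1, 4) → (0, 4, 0, 4) → (1, 4, 0, 4) → (2, 4, 0, 4) → (3, 4, 0, 4) → (4, 4, 0, 4) → (4, 3, 0, 4) → (4, 2, 0, 4) → (4, 1, 0, 4) → (4, 0, 0, 4) → (4, 0, 1, 4) → (4, 0, 2, 4) → (4, 0, 3, 4) → (4, 0, 3, 3))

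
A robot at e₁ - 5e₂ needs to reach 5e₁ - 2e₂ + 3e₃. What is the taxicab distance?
10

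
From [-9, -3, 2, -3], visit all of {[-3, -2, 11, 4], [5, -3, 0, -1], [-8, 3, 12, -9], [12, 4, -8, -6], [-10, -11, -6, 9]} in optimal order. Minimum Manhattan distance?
151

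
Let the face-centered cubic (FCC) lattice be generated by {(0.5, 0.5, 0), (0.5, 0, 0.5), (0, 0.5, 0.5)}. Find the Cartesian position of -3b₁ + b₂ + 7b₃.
(-1, 2, 4)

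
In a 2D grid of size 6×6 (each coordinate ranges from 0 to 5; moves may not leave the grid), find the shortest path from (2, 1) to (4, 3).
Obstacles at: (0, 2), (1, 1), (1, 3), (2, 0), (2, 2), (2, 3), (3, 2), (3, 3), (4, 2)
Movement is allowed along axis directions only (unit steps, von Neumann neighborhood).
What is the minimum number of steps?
6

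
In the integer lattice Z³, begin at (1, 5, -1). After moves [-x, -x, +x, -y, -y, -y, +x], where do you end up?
(1, 2, -1)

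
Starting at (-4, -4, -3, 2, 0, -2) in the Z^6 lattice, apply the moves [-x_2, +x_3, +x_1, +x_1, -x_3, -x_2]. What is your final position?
(-2, -6, -3, 2, 0, -2)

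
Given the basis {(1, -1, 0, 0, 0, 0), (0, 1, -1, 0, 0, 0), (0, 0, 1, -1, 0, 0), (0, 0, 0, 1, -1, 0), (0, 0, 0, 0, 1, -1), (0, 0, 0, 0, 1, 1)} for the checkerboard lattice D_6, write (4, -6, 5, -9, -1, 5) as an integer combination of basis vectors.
4b₁ - 2b₂ + 3b₃ - 6b₄ - 6b₅ - b₆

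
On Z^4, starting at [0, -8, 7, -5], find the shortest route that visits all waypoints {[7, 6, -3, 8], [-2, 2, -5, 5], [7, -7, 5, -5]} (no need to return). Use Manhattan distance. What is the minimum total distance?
62
(one optimal route: (0, -8, 7, -5) → (7, -7, 5, -5) → (7, 6, -3, 8) → (-2, 2, -5, 5))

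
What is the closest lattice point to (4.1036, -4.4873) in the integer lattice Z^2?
(4, -4)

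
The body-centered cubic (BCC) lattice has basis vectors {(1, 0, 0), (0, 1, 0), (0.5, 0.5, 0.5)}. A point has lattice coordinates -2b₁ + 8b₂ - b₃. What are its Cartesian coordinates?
(-2.5, 7.5, -0.5)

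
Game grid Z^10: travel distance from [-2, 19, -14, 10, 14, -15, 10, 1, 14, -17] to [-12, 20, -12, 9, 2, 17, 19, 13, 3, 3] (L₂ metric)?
44.9444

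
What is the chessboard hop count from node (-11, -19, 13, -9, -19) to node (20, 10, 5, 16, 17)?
36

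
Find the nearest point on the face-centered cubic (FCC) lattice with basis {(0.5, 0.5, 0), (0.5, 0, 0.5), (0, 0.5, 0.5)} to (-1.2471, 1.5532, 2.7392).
(-1, 1.5, 2.5)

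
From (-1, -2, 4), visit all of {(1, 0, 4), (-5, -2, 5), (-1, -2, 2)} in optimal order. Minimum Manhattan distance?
17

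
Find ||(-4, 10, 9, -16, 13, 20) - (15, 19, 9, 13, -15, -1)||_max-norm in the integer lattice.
29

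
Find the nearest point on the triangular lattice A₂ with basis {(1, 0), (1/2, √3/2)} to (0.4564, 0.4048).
(0.5, 0.866)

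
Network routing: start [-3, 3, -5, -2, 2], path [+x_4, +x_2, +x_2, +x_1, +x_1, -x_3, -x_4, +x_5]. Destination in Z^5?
(-1, 5, -6, -2, 3)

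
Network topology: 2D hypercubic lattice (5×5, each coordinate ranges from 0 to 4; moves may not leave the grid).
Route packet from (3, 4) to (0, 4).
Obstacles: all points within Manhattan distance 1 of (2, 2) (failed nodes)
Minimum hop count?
3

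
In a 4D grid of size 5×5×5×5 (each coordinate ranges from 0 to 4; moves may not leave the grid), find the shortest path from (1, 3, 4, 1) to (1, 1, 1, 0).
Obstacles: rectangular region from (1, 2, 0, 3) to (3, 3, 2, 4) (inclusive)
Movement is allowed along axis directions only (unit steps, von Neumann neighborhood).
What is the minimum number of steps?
6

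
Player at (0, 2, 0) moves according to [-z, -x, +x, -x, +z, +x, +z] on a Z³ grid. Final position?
(0, 2, 1)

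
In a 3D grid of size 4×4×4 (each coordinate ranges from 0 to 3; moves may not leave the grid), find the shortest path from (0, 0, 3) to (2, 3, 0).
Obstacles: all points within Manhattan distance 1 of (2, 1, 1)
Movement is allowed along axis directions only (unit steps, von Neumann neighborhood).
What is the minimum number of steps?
8
(one shortest path: (0, 0, 3) → (1, 0, 3) → (2, 0, 3) → (2, 1, 3) → (2, 2, 3) → (2, 3, 3) → (2, 3, 2) → (2, 3, 1) → (2, 3, 0))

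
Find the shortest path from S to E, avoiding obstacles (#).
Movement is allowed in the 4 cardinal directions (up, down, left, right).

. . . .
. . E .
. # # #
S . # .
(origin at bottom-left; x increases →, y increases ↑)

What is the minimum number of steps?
4
(one shortest path: (0, 0) → (0, 1) → (0, 2) → (1, 2) → (2, 2))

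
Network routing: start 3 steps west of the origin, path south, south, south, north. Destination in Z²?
(-3, -2)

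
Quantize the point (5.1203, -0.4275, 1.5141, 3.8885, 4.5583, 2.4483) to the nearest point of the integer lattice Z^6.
(5, 0, 2, 4, 5, 2)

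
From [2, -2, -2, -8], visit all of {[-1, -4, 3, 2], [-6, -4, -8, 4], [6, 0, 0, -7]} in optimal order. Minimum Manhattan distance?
50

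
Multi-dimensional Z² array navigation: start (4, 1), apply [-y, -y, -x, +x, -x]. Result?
(3, -1)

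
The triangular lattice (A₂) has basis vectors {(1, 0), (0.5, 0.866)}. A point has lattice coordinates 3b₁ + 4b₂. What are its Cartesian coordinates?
(5, 3.464)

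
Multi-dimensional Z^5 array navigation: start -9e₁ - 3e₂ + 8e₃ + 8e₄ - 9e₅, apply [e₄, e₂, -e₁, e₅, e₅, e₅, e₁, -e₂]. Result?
(-9, -3, 8, 9, -6)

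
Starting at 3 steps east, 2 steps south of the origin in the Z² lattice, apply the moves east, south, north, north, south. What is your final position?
(4, -2)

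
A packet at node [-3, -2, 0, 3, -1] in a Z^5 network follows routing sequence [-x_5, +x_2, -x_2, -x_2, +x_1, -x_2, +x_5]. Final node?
(-2, -4, 0, 3, -1)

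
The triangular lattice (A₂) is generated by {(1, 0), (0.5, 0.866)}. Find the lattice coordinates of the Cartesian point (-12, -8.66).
-7b₁ - 10b₂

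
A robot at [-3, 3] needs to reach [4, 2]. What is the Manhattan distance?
8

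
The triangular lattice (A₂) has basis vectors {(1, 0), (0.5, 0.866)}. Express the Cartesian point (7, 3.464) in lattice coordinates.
5b₁ + 4b₂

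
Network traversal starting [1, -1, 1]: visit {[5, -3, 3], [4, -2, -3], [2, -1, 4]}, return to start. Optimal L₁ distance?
26
(one optimal route: (1, -1, 1) → (4, -2, -3) → (5, -3, 3) → (2, -1, 4) → (1, -1, 1))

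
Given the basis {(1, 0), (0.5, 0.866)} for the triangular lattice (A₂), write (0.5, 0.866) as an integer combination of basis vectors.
b₂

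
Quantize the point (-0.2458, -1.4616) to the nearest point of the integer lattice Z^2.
(0, -1)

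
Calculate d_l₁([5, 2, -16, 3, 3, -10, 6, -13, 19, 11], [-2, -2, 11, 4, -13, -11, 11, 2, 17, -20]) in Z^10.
109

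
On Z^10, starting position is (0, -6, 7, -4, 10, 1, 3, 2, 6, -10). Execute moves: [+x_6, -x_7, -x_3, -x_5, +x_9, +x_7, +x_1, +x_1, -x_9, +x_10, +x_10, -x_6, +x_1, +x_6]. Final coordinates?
(3, -6, 6, -4, 9, 2, 3, 2, 6, -8)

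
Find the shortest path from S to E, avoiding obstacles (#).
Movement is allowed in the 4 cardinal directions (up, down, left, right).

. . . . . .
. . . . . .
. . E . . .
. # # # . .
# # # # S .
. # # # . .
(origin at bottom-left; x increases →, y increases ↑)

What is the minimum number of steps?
4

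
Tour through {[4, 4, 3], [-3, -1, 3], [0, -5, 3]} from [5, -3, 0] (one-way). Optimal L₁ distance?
29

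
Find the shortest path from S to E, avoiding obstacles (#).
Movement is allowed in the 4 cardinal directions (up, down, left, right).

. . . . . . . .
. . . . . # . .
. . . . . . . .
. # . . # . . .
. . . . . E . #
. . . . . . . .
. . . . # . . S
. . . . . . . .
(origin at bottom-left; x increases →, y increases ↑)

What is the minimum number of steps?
4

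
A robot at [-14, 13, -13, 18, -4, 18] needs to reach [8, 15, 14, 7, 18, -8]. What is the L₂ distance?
49.98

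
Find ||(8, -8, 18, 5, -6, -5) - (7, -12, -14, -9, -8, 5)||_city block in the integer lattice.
63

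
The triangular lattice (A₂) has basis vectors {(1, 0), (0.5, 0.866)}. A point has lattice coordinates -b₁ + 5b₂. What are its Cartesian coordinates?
(1.5, 4.33)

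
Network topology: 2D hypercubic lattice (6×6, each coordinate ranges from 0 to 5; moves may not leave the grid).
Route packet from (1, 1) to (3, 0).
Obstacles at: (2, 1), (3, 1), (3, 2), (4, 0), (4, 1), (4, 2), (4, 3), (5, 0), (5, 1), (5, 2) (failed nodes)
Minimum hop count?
3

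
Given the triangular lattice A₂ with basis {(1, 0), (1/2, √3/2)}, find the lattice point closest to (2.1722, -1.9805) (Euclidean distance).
(2, -1.732)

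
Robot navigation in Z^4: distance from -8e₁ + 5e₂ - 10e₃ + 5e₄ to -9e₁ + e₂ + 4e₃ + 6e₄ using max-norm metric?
14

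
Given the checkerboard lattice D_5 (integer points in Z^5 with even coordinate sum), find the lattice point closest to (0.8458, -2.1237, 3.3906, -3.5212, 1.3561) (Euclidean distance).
(1, -2, 3, -3, 1)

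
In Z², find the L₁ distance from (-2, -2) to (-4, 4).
8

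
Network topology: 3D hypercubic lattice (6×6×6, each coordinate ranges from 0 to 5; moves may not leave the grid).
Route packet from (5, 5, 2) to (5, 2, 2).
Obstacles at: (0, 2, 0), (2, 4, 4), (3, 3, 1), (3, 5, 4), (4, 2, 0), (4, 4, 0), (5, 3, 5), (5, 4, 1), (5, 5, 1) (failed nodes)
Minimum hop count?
3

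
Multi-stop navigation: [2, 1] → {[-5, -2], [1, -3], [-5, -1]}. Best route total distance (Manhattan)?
13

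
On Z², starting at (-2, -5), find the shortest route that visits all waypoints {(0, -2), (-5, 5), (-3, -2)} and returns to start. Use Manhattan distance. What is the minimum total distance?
30
(one optimal route: (-2, -5) → (0, -2) → (-5, 5) → (-3, -2) → (-2, -5))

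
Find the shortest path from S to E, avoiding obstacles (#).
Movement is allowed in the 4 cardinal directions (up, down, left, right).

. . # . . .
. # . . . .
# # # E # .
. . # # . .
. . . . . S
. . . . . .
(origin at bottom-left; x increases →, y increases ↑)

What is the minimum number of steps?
6
(one shortest path: (5, 1) → (5, 2) → (5, 3) → (5, 4) → (4, 4) → (3, 4) → (3, 3))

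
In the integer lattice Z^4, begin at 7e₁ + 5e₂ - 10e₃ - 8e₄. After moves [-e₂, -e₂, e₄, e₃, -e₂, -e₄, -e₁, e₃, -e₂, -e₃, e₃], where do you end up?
(6, 1, -8, -8)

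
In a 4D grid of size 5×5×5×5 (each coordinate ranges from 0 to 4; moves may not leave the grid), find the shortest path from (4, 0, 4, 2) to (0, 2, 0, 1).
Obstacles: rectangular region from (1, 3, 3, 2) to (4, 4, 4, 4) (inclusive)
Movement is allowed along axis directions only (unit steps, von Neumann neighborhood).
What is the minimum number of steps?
11
(one shortest path: (4, 0, 4, 2) → (3, 0, 4, 2) → (2, 0, 4, 2) → (1, 0, 4, 2) → (0, 0, 4, 2) → (0, 1, 4, 2) → (0, 2, 4, 2) → (0, 2, 3, 2) → (0, 2, 2, 2) → (0, 2, 1, 2) → (0, 2, 0, 2) → (0, 2, 0, 1))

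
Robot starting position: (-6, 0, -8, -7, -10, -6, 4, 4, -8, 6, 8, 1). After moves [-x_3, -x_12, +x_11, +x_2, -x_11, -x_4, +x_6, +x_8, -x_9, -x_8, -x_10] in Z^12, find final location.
(-6, 1, -9, -8, -10, -5, 4, 4, -9, 5, 8, 0)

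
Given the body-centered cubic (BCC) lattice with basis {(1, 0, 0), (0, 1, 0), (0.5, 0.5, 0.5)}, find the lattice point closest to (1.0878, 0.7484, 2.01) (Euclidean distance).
(1, 1, 2)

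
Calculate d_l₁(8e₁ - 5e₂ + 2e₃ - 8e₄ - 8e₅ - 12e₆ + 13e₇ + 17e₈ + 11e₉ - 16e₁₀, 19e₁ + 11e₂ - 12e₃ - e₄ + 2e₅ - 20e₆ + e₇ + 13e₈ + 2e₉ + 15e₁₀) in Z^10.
122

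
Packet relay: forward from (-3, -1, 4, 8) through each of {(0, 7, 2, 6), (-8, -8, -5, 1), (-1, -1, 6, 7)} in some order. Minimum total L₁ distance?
54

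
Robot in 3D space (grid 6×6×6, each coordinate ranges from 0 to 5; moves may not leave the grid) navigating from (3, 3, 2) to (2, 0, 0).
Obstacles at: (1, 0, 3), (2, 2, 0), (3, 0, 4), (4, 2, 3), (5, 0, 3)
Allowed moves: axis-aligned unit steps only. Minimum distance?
6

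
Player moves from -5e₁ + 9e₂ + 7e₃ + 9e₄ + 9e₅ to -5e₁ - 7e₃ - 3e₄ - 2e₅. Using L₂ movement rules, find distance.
23.2809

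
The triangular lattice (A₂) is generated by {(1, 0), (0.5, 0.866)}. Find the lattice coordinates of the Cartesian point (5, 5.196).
2b₁ + 6b₂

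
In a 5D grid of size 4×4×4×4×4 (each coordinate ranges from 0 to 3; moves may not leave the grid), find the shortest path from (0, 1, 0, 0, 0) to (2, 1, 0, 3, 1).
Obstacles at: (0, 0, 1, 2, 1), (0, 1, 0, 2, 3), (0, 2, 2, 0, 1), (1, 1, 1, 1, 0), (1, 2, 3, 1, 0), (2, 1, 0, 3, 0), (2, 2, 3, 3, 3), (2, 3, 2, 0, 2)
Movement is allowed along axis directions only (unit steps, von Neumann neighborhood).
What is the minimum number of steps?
6
(one shortest path: (0, 1, 0, 0, 0) → (1, 1, 0, 0, 0) → (2, 1, 0, 0, 0) → (2, 1, 0, 1, 0) → (2, 1, 0, 2, 0) → (2, 1, 0, 2, 1) → (2, 1, 0, 3, 1))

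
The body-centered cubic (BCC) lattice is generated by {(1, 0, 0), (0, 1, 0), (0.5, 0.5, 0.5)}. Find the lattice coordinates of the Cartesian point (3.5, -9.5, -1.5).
5b₁ - 8b₂ - 3b₃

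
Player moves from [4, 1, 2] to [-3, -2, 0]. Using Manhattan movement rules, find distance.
12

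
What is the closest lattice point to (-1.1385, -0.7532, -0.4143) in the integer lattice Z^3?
(-1, -1, 0)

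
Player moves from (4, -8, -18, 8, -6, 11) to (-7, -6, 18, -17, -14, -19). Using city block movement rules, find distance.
112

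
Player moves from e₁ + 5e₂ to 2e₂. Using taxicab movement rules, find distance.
4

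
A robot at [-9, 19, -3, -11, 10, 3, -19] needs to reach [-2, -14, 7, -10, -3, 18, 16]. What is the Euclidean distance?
53.4603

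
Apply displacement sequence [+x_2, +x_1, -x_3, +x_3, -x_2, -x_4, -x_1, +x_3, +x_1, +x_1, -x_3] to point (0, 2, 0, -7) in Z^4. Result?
(2, 2, 0, -8)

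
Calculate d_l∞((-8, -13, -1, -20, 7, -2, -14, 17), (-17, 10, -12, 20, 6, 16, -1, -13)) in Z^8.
40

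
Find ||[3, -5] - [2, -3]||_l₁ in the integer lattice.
3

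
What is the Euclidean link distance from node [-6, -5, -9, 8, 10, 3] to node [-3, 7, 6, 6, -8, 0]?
26.7395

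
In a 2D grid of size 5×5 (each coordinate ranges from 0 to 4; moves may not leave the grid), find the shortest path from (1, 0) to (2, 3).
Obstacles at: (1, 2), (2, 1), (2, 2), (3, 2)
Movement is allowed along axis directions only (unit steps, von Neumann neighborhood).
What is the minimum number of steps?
6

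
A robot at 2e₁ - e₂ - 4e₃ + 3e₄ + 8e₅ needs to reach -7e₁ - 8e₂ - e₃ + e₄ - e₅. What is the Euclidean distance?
14.9666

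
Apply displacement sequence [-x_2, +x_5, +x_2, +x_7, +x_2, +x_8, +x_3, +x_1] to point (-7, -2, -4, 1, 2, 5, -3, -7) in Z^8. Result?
(-6, -1, -3, 1, 3, 5, -2, -6)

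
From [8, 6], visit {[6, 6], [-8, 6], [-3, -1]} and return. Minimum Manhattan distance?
46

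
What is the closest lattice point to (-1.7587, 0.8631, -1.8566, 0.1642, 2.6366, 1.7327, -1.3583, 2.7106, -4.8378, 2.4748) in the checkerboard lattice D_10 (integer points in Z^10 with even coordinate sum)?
(-2, 1, -2, 0, 3, 2, -1, 3, -5, 3)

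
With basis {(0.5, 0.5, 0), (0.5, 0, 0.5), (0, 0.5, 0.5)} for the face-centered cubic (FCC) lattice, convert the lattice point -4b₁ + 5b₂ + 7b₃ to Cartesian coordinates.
(0.5, 1.5, 6)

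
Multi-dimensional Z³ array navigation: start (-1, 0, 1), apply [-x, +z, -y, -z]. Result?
(-2, -1, 1)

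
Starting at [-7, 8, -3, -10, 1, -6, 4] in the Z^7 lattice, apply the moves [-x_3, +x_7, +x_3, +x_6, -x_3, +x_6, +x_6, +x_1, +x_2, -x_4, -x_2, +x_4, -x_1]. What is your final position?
(-7, 8, -4, -10, 1, -3, 5)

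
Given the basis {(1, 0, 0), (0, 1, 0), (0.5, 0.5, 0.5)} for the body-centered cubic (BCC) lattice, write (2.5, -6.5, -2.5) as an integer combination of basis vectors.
5b₁ - 4b₂ - 5b₃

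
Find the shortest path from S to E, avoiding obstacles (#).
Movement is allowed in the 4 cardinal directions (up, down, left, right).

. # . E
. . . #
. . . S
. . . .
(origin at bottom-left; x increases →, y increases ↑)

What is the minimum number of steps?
4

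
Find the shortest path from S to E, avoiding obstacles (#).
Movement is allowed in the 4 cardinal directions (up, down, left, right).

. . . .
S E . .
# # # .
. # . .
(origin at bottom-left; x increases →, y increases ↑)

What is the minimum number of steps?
1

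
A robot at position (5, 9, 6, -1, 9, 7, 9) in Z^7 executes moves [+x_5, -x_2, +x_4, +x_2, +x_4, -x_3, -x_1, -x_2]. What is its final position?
(4, 8, 5, 1, 10, 7, 9)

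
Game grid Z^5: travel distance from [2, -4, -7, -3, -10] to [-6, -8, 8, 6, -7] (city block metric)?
39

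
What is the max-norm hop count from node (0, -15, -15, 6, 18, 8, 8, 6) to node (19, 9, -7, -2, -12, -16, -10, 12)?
30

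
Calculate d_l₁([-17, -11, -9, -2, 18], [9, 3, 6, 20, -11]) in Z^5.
106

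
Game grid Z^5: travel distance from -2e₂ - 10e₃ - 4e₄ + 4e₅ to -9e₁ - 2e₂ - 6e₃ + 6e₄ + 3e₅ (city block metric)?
24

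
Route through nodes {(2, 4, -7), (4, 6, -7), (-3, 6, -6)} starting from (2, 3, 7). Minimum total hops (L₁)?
27
(one optimal route: (2, 3, 7) → (2, 4, -7) → (4, 6, -7) → (-3, 6, -6))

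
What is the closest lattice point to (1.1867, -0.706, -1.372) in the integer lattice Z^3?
(1, -1, -1)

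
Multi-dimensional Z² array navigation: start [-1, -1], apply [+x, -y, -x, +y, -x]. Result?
(-2, -1)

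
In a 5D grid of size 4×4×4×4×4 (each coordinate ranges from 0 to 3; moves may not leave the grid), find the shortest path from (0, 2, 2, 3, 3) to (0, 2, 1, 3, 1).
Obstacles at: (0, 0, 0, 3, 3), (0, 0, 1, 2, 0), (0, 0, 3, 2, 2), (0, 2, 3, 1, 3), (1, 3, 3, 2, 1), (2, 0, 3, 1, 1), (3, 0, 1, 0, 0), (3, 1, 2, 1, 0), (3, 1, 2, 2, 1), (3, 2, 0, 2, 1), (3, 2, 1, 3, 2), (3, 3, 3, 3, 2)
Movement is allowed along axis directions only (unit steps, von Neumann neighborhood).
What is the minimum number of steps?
3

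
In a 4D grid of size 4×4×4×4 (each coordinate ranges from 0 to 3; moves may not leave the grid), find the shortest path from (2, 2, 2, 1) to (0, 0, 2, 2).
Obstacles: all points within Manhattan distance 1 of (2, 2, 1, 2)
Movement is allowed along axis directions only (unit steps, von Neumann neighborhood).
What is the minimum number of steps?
5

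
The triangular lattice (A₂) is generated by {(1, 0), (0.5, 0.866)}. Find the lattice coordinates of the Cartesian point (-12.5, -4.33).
-10b₁ - 5b₂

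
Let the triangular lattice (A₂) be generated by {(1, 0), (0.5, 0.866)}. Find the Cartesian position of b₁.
(1, 0)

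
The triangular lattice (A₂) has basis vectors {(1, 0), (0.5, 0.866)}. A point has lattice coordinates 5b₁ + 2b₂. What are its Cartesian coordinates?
(6, 1.732)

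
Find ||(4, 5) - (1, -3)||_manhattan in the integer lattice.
11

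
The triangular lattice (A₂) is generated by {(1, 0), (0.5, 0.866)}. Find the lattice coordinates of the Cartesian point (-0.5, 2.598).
-2b₁ + 3b₂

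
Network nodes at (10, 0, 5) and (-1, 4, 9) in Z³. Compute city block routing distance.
19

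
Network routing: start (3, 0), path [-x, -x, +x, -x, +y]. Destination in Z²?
(1, 1)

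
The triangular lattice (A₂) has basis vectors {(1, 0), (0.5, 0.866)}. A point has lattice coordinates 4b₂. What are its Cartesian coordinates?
(2, 3.464)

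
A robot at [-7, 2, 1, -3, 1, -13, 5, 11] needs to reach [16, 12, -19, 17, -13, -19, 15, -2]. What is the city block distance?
116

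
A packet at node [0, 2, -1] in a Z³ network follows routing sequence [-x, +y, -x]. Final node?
(-2, 3, -1)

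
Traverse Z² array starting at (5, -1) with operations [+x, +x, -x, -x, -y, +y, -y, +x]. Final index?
(6, -2)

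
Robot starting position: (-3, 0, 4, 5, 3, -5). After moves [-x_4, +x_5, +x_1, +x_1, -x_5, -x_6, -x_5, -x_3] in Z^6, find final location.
(-1, 0, 3, 4, 2, -6)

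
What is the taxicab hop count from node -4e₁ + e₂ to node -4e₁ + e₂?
0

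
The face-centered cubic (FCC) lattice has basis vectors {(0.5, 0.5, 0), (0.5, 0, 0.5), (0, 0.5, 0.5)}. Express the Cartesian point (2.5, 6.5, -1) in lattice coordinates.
10b₁ - 5b₂ + 3b₃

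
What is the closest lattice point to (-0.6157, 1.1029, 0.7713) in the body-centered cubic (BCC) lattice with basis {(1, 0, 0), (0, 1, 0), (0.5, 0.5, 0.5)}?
(-1, 1, 1)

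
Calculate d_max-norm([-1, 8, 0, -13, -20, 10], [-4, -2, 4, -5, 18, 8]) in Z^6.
38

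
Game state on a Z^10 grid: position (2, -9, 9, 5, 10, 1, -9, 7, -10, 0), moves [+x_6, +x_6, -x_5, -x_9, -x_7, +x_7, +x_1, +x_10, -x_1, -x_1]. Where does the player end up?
(1, -9, 9, 5, 9, 3, -9, 7, -11, 1)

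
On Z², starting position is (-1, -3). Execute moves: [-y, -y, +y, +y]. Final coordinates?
(-1, -3)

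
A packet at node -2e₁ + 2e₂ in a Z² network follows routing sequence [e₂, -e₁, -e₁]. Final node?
(-4, 3)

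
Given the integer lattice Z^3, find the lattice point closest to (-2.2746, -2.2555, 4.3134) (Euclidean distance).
(-2, -2, 4)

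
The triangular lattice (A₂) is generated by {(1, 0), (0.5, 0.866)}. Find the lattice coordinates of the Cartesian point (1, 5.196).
-2b₁ + 6b₂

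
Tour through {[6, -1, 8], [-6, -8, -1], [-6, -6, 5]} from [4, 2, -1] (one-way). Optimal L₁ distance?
42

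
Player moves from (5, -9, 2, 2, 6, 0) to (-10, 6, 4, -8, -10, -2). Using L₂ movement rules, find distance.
28.5307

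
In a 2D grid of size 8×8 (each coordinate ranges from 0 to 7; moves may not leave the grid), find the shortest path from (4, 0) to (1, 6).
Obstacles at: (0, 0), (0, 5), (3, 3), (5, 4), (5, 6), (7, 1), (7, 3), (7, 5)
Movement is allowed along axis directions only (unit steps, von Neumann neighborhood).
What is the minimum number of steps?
9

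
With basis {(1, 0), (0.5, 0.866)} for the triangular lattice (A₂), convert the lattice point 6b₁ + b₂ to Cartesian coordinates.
(6.5, 0.866)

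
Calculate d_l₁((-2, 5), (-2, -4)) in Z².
9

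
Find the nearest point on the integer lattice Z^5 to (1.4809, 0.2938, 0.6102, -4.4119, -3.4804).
(1, 0, 1, -4, -3)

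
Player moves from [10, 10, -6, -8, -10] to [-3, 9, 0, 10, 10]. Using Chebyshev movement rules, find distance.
20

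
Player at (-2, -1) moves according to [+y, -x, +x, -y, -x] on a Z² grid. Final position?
(-3, -1)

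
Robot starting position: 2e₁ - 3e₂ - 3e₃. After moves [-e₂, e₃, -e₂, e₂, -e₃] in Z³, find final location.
(2, -4, -3)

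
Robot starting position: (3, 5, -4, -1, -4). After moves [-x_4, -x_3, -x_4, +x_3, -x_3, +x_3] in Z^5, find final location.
(3, 5, -4, -3, -4)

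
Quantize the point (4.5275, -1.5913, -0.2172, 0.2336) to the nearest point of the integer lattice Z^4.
(5, -2, 0, 0)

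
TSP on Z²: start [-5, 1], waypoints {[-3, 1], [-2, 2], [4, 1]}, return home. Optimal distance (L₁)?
20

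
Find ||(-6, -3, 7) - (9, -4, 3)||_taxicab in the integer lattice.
20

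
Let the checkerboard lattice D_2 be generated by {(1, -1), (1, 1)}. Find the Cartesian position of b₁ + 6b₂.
(7, 5)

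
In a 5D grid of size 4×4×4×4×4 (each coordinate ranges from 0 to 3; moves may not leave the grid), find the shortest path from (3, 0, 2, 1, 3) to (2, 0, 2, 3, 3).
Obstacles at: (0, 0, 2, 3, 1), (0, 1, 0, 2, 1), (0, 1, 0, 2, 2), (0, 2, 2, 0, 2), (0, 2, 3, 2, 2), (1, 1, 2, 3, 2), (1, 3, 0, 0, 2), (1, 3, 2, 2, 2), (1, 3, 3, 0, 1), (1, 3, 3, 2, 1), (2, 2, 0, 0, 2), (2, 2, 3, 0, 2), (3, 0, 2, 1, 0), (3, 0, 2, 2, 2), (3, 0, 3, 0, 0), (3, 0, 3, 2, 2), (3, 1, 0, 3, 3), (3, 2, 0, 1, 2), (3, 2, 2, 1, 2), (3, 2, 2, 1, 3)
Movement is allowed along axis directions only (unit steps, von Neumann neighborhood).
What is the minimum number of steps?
3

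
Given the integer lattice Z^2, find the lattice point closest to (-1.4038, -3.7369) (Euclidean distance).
(-1, -4)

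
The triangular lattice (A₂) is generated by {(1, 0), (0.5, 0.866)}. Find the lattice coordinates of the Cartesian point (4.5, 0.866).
4b₁ + b₂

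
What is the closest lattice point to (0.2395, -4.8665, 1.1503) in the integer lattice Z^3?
(0, -5, 1)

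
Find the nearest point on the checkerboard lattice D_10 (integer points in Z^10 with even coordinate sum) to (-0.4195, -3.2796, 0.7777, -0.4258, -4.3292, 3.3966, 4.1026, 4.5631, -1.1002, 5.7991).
(0, -3, 1, 0, -4, 3, 4, 4, -1, 6)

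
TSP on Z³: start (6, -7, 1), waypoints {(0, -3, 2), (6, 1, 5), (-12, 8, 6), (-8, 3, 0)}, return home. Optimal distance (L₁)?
80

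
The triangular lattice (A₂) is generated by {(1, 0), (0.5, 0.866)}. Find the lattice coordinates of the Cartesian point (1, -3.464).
3b₁ - 4b₂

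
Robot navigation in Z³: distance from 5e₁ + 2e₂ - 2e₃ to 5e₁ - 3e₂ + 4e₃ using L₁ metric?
11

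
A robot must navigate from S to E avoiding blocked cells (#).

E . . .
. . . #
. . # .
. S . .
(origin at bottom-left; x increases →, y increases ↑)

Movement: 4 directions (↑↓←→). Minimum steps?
4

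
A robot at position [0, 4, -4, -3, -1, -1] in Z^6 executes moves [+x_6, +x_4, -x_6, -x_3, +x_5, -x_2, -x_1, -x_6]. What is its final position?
(-1, 3, -5, -2, 0, -2)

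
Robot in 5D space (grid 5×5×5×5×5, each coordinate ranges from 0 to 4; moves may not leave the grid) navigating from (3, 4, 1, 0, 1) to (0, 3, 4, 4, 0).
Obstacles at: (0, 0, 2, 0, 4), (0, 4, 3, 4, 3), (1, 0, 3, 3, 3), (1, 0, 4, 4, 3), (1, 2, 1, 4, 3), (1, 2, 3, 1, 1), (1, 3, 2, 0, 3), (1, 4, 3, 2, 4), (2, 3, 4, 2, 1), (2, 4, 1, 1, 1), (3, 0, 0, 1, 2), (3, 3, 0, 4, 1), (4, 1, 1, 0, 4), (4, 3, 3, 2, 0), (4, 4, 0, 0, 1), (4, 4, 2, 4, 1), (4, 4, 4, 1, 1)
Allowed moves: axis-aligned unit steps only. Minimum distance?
12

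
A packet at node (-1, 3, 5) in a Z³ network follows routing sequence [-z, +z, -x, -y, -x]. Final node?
(-3, 2, 5)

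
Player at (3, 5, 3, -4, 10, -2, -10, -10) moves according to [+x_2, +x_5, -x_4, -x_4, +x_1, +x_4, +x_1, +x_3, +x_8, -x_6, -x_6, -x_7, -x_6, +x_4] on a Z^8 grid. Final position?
(5, 6, 4, -4, 11, -5, -11, -9)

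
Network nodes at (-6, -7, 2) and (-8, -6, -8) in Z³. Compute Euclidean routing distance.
10.247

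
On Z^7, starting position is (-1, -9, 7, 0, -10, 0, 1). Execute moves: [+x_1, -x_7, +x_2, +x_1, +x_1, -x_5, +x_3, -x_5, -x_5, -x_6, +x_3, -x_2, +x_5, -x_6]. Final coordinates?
(2, -9, 9, 0, -12, -2, 0)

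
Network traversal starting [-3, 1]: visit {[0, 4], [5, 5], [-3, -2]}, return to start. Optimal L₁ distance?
30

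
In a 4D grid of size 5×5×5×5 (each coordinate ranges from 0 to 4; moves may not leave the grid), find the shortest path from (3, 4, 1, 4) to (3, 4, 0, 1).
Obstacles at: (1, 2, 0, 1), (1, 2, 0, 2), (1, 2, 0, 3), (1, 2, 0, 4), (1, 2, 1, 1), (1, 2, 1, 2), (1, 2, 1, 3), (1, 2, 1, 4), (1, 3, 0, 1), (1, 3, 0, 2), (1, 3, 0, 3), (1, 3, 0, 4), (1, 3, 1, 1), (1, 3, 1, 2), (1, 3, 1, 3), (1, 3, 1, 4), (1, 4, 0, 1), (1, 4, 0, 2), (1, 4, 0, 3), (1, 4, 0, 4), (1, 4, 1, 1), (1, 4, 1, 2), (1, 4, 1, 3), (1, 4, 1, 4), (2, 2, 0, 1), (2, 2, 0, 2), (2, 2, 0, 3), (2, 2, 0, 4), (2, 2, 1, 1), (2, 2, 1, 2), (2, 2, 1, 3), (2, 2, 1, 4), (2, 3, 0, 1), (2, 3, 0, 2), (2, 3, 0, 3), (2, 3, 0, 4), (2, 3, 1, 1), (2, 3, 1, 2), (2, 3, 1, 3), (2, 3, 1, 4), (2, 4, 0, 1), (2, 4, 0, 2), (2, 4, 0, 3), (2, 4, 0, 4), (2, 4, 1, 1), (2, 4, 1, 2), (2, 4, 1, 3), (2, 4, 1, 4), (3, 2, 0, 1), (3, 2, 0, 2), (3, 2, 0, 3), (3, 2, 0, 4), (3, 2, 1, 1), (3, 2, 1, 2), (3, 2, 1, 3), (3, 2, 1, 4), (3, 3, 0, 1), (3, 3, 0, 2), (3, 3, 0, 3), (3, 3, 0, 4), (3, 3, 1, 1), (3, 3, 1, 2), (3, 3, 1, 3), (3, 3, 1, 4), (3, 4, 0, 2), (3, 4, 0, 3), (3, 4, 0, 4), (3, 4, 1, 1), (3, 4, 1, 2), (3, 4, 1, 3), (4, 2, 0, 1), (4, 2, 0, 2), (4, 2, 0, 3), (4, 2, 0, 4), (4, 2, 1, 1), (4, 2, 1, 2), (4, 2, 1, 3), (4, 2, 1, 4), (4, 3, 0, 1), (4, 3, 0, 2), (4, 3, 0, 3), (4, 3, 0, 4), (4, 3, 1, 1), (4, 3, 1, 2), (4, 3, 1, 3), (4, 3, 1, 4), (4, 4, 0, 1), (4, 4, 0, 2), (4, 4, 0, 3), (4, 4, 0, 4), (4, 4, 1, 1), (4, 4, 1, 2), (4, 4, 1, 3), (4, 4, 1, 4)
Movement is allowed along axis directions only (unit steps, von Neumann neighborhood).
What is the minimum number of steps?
8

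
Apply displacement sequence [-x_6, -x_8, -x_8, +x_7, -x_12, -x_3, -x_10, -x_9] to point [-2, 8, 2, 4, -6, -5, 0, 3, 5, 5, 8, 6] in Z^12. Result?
(-2, 8, 1, 4, -6, -6, 1, 1, 4, 4, 8, 5)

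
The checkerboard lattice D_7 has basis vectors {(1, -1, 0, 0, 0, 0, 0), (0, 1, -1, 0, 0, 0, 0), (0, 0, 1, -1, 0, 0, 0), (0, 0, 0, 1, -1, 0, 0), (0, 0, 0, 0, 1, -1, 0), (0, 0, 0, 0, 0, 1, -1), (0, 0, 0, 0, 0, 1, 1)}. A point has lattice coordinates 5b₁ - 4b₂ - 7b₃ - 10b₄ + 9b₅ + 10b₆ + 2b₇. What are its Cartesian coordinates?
(5, -9, -3, -3, 19, 3, -8)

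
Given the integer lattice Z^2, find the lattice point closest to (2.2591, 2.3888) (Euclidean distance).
(2, 2)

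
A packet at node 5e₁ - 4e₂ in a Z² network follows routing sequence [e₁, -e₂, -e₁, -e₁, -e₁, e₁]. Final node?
(4, -5)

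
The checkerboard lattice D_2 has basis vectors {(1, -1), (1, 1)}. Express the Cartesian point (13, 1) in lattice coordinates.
6b₁ + 7b₂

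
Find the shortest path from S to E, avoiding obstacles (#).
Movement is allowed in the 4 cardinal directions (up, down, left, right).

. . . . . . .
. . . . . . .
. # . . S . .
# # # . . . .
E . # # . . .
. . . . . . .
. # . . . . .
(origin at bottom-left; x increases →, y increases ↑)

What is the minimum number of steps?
8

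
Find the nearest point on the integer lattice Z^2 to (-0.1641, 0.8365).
(0, 1)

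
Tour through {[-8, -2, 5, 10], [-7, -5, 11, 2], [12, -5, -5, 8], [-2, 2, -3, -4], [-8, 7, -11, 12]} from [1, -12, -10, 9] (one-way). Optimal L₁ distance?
136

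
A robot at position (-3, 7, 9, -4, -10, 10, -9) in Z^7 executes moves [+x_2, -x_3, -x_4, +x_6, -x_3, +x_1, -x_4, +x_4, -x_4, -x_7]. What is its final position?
(-2, 8, 7, -6, -10, 11, -10)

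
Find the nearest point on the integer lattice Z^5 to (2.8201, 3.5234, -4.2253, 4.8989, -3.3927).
(3, 4, -4, 5, -3)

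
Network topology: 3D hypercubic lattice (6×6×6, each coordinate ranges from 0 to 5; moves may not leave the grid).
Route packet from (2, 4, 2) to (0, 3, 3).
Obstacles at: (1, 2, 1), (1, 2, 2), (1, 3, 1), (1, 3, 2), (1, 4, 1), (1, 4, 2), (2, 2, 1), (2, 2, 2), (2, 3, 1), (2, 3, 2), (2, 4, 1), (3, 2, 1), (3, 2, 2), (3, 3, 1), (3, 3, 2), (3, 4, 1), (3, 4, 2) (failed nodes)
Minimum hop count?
4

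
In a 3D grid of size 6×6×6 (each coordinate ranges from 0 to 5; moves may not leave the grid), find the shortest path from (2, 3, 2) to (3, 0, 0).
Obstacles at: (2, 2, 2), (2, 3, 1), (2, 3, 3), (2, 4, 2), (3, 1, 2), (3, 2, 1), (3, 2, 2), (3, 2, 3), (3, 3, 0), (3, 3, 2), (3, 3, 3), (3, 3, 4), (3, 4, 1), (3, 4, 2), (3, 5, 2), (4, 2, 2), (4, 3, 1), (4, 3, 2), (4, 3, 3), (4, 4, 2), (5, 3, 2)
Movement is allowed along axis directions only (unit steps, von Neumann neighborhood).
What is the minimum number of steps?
8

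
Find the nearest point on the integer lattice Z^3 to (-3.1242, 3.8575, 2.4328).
(-3, 4, 2)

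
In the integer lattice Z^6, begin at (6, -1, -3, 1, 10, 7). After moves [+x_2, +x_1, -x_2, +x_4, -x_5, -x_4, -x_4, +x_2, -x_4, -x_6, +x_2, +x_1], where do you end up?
(8, 1, -3, -1, 9, 6)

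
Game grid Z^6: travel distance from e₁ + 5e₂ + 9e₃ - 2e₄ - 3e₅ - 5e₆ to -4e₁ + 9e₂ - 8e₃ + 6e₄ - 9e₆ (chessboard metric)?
17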